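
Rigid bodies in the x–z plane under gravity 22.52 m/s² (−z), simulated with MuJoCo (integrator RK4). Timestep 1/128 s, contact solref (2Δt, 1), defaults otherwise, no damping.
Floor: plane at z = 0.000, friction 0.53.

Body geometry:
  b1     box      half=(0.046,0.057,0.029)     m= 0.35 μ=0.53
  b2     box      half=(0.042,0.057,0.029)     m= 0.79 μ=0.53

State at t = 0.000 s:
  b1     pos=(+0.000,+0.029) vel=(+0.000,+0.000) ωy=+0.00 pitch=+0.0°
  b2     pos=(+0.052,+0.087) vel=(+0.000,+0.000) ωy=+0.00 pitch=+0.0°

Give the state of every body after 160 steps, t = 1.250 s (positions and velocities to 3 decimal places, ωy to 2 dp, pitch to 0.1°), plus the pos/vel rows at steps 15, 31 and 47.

State at t = 1.250 s:
  b1     pos=(+0.000,+0.029) vel=(+0.000,+0.000) ωy=+0.00 pitch=+0.0°
  b2     pos=(+0.093,+0.042) vel=(+0.000,+0.000) ωy=+0.00 pitch=+90.0°

Key-timestep trajectory:
   step    t(s)  b1.x    b1.z    b1.vx   b1.vz   b2.x    b2.z    b2.vx   b2.vz 
     15  0.1172   +0.000  +0.029  -0.001  +0.001   +0.071  +0.074  +0.345  -0.469
     31  0.2422   +0.000  +0.029  +0.000  +0.000   +0.106  +0.048  -0.018  +0.010
     47  0.3672   +0.000  +0.029  +0.000  +0.000   +0.092  +0.042  +0.197  -0.098


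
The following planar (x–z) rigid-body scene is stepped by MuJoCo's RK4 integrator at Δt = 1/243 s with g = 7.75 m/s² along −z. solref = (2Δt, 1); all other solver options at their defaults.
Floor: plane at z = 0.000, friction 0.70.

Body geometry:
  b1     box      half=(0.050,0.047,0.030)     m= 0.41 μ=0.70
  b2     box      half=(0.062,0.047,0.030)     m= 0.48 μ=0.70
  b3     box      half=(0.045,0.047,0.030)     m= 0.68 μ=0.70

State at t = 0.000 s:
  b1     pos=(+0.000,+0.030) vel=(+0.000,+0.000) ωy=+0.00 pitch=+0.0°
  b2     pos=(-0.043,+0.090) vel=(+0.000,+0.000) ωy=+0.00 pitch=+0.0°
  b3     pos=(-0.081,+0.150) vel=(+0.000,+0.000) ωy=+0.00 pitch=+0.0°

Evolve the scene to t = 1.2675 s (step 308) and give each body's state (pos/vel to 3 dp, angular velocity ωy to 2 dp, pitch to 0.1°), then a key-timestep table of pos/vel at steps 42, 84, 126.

State at t = 1.2675 s:
  b1     pos=(+0.000,+0.030) vel=(+0.000,+0.000) ωy=+0.00 pitch=+0.0°
  b2     pos=(-0.161,+0.061) vel=(+0.000,+0.000) ωy=+0.00 pitch=-143.4°
  b3     pos=(-0.255,+0.030) vel=(+0.000,+0.000) ωy=+0.00 pitch=+180.0°

Key-timestep trajectory:
   step    t(s)  b1.x    b1.z    b1.vx   b1.vz   b2.x    b2.z    b2.vx   b2.vz   b3.x    b3.z    b3.vx   b3.vz 
     42  0.1728   +0.000  +0.030  +0.001  +0.000   -0.052  +0.091  -0.126  -0.008   -0.107  +0.136  -0.318  -0.230
     84  0.3457   +0.000  +0.030  +0.000  +0.000   -0.092  +0.064  -0.408  -0.126   -0.179  +0.045  -0.548  -0.127
    126  0.5185   +0.000  +0.030  +0.000  +0.000   -0.132  +0.069  -0.184  -0.009   -0.239  +0.044  -0.391  -0.267


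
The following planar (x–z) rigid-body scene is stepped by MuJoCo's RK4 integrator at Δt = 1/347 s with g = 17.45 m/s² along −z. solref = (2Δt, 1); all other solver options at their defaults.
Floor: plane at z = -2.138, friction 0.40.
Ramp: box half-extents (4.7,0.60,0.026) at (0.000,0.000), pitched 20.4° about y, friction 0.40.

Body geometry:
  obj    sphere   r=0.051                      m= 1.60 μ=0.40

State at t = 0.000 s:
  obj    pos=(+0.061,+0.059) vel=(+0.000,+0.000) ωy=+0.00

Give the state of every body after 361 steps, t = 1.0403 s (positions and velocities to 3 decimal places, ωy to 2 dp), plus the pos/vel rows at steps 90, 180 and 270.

State at t = 1.0403 s:
  obj    pos=(+2.265,-0.760) vel=(+4.236,-1.576) ωy=+88.62

Key-timestep trajectory:
   step    t(s)  obj.x    obj.z    obj.vx   obj.vz 
     90  0.2594   +0.198  +0.008  +1.056  -0.393
    180  0.5187   +0.609  -0.144  +2.112  -0.786
    270  0.7781   +1.294  -0.399  +3.169  -1.178


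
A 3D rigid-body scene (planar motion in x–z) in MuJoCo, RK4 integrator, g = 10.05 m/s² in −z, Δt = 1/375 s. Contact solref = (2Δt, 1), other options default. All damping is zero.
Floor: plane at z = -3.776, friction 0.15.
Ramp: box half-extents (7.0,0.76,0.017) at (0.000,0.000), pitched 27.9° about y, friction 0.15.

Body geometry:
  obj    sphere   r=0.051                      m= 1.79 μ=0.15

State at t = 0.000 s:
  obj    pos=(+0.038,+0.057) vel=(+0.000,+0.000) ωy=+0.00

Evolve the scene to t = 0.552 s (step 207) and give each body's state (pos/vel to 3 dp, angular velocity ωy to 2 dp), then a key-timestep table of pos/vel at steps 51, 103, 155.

State at t = 0.552 s:
  obj    pos=(+0.492,-0.184) vel=(+1.646,-0.870) ωy=+35.99

Key-timestep trajectory:
   step    t(s)  obj.x    obj.z    obj.vx   obj.vz 
     51  0.1360   +0.066  +0.042  +0.407  -0.213
    103  0.2747   +0.151  -0.003  +0.819  -0.434
    155  0.4133   +0.293  -0.078  +1.233  -0.649


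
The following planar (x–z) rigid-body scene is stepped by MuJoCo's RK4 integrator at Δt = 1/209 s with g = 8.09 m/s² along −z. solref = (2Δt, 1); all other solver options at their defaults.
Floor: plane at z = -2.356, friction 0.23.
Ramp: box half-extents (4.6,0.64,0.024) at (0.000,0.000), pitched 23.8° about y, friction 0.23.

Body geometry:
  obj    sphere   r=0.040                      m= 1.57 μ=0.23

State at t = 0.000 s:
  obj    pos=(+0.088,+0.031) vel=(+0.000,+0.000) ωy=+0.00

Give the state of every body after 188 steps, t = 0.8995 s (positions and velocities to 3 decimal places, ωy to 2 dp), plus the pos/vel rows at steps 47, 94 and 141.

State at t = 0.8995 s:
  obj    pos=(+0.951,-0.350) vel=(+1.919,-0.847) ωy=+52.43

Key-timestep trajectory:
   step    t(s)  obj.x    obj.z    obj.vx   obj.vz 
     47  0.2249   +0.142  +0.007  +0.480  -0.212
     94  0.4498   +0.304  -0.064  +0.960  -0.423
    141  0.6746   +0.574  -0.183  +1.440  -0.635


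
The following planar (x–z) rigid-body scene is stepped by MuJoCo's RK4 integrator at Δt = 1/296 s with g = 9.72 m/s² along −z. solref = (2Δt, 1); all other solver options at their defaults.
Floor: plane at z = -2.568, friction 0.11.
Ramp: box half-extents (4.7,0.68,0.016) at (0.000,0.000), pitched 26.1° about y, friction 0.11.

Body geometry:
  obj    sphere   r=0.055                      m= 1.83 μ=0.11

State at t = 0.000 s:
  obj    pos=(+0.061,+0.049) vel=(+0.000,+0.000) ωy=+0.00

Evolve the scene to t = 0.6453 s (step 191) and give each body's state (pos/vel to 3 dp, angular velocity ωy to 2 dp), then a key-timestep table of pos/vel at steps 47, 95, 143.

State at t = 0.6453 s:
  obj    pos=(+0.681,-0.255) vel=(+1.923,-0.939) ωy=+28.16

Key-timestep trajectory:
   step    t(s)  obj.x    obj.z    obj.vx   obj.vz 
     47  0.1588   +0.099  +0.031  +0.470  -0.241
     95  0.3209   +0.214  -0.026  +0.956  -0.469
    143  0.4831   +0.409  -0.121  +1.441  -0.697


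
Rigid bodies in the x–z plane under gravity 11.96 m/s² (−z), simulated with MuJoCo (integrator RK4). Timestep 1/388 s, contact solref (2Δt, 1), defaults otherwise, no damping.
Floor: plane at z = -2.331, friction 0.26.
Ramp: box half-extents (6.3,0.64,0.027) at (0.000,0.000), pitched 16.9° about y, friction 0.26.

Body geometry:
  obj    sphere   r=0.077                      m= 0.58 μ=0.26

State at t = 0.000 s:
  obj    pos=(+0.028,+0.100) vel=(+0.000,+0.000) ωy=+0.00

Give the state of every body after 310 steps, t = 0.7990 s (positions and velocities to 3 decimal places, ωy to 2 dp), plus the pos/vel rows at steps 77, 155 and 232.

State at t = 0.7990 s:
  obj    pos=(+0.787,-0.130) vel=(+1.899,-0.577) ωy=+25.77

Key-timestep trajectory:
   step    t(s)  obj.x    obj.z    obj.vx   obj.vz 
     77  0.1985   +0.075  +0.086  +0.472  -0.143
    155  0.3995   +0.218  +0.043  +0.949  -0.288
    232  0.5979   +0.453  -0.029  +1.421  -0.432


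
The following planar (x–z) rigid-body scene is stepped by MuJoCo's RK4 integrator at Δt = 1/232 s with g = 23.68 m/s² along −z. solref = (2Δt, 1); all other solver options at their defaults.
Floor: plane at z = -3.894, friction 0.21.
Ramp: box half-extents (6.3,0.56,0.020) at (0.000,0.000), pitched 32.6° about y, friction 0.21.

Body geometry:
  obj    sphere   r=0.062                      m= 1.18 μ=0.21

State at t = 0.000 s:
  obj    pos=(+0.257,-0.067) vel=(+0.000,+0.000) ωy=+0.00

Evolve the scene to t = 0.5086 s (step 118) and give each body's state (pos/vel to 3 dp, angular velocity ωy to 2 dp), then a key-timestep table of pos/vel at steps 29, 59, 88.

State at t = 0.5086 s:
  obj    pos=(+1.250,-0.702) vel=(+3.905,-2.498) ωy=+74.72

Key-timestep trajectory:
   step    t(s)  obj.x    obj.z    obj.vx   obj.vz 
     29  0.1250   +0.317  -0.105  +0.960  -0.614
     59  0.2543   +0.505  -0.226  +1.953  -1.249
     88  0.3793   +0.810  -0.420  +2.913  -1.863


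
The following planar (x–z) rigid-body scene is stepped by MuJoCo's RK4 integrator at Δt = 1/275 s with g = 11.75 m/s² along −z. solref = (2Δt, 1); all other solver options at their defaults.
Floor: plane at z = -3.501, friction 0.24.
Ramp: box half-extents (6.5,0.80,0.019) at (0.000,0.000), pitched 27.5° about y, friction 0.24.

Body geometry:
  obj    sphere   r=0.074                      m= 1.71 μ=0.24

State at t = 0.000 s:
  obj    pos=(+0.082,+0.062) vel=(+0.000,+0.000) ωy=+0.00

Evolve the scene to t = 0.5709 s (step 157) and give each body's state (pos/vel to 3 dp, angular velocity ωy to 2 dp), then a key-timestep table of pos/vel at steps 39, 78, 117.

State at t = 0.5709 s:
  obj    pos=(+0.642,-0.230) vel=(+1.963,-1.022) ωy=+29.89

Key-timestep trajectory:
   step    t(s)  obj.x    obj.z    obj.vx   obj.vz 
     39  0.1418   +0.117  +0.044  +0.488  -0.254
     78  0.2836   +0.220  -0.010  +0.975  -0.508
    117  0.4255   +0.393  -0.100  +1.463  -0.761


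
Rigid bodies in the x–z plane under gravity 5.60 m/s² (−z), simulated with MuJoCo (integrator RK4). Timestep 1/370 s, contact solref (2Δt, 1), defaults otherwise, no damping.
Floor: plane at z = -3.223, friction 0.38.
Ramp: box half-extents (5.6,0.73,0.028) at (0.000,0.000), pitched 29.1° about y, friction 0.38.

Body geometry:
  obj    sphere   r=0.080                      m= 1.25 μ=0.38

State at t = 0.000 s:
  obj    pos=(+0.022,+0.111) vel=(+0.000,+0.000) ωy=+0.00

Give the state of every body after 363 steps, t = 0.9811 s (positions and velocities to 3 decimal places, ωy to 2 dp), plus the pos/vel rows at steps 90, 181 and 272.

State at t = 0.9811 s:
  obj    pos=(+0.840,-0.344) vel=(+1.668,-0.928) ωy=+23.85

Key-timestep trajectory:
   step    t(s)  obj.x    obj.z    obj.vx   obj.vz 
     90  0.2432   +0.072  +0.083  +0.414  -0.230
    181  0.4892   +0.226  -0.002  +0.832  -0.463
    272  0.7351   +0.481  -0.144  +1.250  -0.696


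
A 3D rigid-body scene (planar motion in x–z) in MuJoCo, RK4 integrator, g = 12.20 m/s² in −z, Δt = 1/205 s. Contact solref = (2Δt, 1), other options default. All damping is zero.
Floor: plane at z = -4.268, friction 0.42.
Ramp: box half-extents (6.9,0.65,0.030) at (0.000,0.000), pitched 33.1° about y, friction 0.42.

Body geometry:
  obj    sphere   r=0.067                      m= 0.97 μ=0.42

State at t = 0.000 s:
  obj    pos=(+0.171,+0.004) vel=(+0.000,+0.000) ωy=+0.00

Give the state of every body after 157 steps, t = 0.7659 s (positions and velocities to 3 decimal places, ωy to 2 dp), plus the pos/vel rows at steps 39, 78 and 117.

State at t = 0.7659 s:
  obj    pos=(+1.340,-0.758) vel=(+3.053,-1.990) ωy=+54.39

Key-timestep trajectory:
   step    t(s)  obj.x    obj.z    obj.vx   obj.vz 
     39  0.1902   +0.243  -0.043  +0.759  -0.495
     78  0.3805   +0.460  -0.184  +1.517  -0.989
    117  0.5707   +0.821  -0.419  +2.275  -1.483


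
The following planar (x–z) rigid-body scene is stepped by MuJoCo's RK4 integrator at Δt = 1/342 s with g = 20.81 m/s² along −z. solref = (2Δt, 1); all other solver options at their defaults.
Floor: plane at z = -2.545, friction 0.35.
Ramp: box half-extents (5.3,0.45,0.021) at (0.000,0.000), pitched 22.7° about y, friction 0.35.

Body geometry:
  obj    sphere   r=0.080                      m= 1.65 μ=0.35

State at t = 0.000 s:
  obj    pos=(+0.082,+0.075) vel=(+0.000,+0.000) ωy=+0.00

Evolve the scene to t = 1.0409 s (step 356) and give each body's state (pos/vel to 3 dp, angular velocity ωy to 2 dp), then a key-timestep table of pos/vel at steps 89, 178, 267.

State at t = 1.0409 s:
  obj    pos=(+2.949,-1.124) vel=(+5.509,-2.304) ωy=+74.63

Key-timestep trajectory:
   step    t(s)  obj.x    obj.z    obj.vx   obj.vz 
     89  0.2602   +0.261  +0.000  +1.377  -0.576
    178  0.5205   +0.799  -0.225  +2.754  -1.152
    267  0.7807   +1.695  -0.600  +4.131  -1.728


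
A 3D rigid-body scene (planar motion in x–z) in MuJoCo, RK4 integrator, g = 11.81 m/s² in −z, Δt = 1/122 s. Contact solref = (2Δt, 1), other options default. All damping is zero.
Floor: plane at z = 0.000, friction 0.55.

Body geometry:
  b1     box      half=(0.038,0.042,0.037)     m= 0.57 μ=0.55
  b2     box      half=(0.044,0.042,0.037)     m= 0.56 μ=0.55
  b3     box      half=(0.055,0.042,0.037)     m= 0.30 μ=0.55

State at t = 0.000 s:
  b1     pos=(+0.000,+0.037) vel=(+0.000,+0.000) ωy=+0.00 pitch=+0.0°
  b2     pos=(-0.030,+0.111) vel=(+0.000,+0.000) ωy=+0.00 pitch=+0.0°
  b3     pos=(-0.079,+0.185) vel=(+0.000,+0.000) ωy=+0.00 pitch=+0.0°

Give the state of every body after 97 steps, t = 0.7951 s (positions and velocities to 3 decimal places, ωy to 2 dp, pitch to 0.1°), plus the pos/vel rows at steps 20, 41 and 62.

State at t = 0.7951 s:
  b1     pos=(+0.000,+0.037) vel=(+0.000,+0.000) ωy=+0.00 pitch=+0.0°
  b2     pos=(-0.084,+0.044) vel=(+0.000,+0.000) ωy=+0.00 pitch=-90.0°
  b3     pos=(-0.293,+0.037) vel=(+0.000,+0.000) ωy=+0.00 pitch=+180.0°

Key-timestep trajectory:
   step    t(s)  b1.x    b1.z    b1.vx   b1.vz   b2.x    b2.z    b2.vx   b2.vz   b3.x    b3.z    b3.vx   b3.vz 
     20  0.1639   +0.000  +0.037  +0.001  +0.000   -0.040  +0.112  -0.151  -0.006   -0.107  +0.170  -0.386  -0.266
     41  0.3361   +0.000  +0.037  +0.000  +0.000   -0.088  +0.047  -0.328  -1.174   -0.202  +0.052  -0.528  +0.215
     62  0.5082   +0.000  +0.037  +0.000  +0.000   -0.084  +0.044  +0.000  +0.000   -0.275  +0.053  -0.508  -0.381


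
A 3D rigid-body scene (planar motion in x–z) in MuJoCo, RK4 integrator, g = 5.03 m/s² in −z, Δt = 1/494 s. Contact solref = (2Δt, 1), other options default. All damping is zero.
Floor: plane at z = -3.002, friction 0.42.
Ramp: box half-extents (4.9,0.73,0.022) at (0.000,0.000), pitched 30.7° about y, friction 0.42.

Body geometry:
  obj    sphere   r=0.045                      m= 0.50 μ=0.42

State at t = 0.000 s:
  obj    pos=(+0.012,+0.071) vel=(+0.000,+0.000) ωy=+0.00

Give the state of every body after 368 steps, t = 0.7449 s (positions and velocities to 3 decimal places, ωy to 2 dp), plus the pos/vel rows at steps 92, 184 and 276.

State at t = 0.7449 s:
  obj    pos=(+0.450,-0.189) vel=(+1.175,-0.698) ωy=+30.36

Key-timestep trajectory:
   step    t(s)  obj.x    obj.z    obj.vx   obj.vz 
     92  0.1862   +0.039  +0.055  +0.294  -0.174
    184  0.3725   +0.121  +0.006  +0.588  -0.349
    276  0.5587   +0.258  -0.075  +0.881  -0.523


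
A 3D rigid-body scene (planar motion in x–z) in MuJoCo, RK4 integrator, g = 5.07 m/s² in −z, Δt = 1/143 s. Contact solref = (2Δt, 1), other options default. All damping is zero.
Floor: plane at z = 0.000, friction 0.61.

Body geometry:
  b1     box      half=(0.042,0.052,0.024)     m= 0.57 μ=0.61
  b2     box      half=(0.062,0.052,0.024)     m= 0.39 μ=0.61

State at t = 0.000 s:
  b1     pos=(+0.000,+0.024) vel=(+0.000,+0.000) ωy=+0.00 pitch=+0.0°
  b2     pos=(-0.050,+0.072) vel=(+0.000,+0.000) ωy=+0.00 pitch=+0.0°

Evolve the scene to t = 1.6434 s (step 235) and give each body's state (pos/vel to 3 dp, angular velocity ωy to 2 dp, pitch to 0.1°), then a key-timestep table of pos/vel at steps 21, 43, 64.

State at t = 1.6434 s:
  b1     pos=(+0.000,+0.024) vel=(+0.000,+0.000) ωy=+0.00 pitch=+0.0°
  b2     pos=(-0.064,+0.060) vel=(+0.000,+0.000) ωy=+0.01 pitch=-43.3°

Key-timestep trajectory:
   step    t(s)  b1.x    b1.z    b1.vx   b1.vz   b2.x    b2.z    b2.vx   b2.vz 
     21  0.1469   +0.000  +0.024  +0.000  +0.000   -0.055  +0.070  -0.075  -0.044
     43  0.3007   +0.000  +0.024  +0.000  +0.000   -0.069  +0.062  -0.045  +0.037
     64  0.4476   +0.000  +0.024  +0.002  +0.000   -0.063  +0.060  +0.038  +0.005


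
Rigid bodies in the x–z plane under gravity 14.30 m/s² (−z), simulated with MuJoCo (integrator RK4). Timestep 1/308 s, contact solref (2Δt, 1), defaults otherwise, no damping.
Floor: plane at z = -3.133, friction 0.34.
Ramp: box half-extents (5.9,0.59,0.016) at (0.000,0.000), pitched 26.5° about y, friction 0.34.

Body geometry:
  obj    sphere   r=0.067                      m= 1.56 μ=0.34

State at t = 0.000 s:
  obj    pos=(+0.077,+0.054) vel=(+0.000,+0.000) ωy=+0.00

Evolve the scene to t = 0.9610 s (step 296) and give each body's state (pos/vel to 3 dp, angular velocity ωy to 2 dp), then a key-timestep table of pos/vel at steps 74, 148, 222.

State at t = 0.9610 s:
  obj    pos=(+1.961,-0.885) vel=(+3.920,-1.954) ωy=+65.37

Key-timestep trajectory:
   step    t(s)  obj.x    obj.z    obj.vx   obj.vz 
     74  0.2403   +0.195  -0.004  +0.980  -0.489
    148  0.4805   +0.548  -0.181  +1.960  -0.977
    222  0.7208   +1.137  -0.474  +2.940  -1.466


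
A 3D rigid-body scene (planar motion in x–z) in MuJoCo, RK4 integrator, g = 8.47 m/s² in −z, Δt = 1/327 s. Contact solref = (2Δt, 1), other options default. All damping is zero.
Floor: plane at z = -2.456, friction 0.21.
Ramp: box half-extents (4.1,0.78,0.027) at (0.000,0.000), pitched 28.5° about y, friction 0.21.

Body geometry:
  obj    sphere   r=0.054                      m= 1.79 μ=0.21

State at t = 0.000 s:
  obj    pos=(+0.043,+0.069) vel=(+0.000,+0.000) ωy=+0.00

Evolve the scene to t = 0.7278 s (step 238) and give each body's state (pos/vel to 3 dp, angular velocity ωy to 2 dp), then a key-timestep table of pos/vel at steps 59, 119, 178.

State at t = 0.7278 s:
  obj    pos=(+0.715,-0.296) vel=(+1.847,-1.003) ωy=+38.90

Key-timestep trajectory:
   step    t(s)  obj.x    obj.z    obj.vx   obj.vz 
     59  0.1804   +0.084  +0.046  +0.458  -0.249
    119  0.3639   +0.211  -0.022  +0.923  -0.501
    178  0.5443   +0.419  -0.135  +1.381  -0.750


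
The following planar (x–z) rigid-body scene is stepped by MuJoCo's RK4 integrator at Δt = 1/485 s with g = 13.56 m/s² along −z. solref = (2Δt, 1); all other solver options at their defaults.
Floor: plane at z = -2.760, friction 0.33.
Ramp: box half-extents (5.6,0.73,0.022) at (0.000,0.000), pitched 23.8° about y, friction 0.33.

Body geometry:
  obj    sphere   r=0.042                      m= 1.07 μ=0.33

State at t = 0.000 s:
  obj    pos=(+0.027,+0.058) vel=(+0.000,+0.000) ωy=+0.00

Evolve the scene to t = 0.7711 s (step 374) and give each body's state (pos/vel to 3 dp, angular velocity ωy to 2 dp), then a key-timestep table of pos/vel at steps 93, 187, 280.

State at t = 0.7711 s:
  obj    pos=(+1.090,-0.411) vel=(+2.758,-1.216) ωy=+71.76

Key-timestep trajectory:
   step    t(s)  obj.x    obj.z    obj.vx   obj.vz 
     93  0.1918   +0.093  +0.029  +0.686  -0.302
    187  0.3856   +0.293  -0.059  +1.379  -0.608
    280  0.5773   +0.623  -0.205  +2.065  -0.911


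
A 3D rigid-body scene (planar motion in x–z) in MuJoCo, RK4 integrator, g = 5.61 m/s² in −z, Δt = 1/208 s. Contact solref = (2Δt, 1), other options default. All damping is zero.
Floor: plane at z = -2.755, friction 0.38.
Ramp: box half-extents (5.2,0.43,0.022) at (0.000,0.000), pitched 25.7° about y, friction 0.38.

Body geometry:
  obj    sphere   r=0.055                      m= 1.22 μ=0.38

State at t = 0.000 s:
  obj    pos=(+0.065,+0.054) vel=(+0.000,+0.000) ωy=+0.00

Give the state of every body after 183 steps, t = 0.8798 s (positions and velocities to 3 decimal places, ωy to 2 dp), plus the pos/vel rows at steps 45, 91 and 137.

State at t = 0.8798 s:
  obj    pos=(+0.671,-0.238) vel=(+1.378,-0.663) ωy=+27.79

Key-timestep trajectory:
   step    t(s)  obj.x    obj.z    obj.vx   obj.vz 
     45  0.2163   +0.102  +0.036  +0.339  -0.163
     91  0.4375   +0.215  -0.018  +0.685  -0.330
    137  0.6587   +0.405  -0.109  +1.031  -0.496


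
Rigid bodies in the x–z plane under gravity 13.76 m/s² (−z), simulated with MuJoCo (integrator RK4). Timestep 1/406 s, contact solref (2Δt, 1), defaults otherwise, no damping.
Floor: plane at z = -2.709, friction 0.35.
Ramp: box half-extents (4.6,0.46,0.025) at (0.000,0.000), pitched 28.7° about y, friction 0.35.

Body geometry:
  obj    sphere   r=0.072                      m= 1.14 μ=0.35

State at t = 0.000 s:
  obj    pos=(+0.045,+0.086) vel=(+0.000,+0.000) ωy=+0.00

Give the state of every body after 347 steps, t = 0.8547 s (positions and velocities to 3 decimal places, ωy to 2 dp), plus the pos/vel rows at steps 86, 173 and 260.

State at t = 0.8547 s:
  obj    pos=(+1.557,-0.742) vel=(+3.539,-1.937) ωy=+56.02

Key-timestep trajectory:
   step    t(s)  obj.x    obj.z    obj.vx   obj.vz 
     86  0.2118   +0.138  +0.035  +0.877  -0.480
    173  0.4261   +0.421  -0.120  +1.764  -0.966
    260  0.6404   +0.894  -0.379  +2.651  -1.452


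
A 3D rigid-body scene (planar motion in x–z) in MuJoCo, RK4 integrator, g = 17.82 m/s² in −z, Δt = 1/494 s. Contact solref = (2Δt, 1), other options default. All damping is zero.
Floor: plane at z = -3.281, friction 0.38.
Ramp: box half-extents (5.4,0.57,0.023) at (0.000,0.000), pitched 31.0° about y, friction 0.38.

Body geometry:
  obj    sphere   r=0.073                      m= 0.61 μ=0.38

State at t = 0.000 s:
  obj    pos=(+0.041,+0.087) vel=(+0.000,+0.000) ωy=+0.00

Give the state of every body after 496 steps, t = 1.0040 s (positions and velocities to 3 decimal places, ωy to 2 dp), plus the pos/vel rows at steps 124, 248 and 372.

State at t = 1.0040 s:
  obj    pos=(+2.874,-1.615) vel=(+5.642,-3.390) ωy=+90.16

Key-timestep trajectory:
   step    t(s)  obj.x    obj.z    obj.vx   obj.vz 
    124  0.2510   +0.218  -0.019  +1.411  -0.848
    248  0.5020   +0.749  -0.338  +2.821  -1.695
    372  0.7530   +1.635  -0.870  +4.232  -2.543


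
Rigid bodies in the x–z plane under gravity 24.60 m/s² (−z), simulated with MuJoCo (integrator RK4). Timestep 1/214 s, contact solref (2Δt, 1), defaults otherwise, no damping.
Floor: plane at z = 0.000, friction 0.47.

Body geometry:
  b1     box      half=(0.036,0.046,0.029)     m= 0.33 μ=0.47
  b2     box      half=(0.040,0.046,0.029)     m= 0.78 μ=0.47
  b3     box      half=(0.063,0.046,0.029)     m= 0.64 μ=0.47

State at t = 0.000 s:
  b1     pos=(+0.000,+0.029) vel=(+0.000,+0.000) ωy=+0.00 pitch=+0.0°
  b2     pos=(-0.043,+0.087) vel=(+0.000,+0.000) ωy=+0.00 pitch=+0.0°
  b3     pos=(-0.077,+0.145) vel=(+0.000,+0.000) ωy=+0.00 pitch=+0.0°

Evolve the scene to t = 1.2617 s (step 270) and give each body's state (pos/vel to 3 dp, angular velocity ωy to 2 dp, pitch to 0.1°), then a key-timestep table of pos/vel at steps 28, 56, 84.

State at t = 1.2617 s:
  b1     pos=(+0.000,+0.029) vel=(+0.000,+0.000) ωy=+0.00 pitch=+0.0°
  b2     pos=(-0.081,+0.040) vel=(+0.000,+0.000) ωy=+0.00 pitch=-90.0°
  b3     pos=(-0.276,+0.029) vel=(+0.000,+0.000) ωy=+0.00 pitch=+180.0°

Key-timestep trajectory:
   step    t(s)  b1.x    b1.z    b1.vx   b1.vz   b2.x    b2.z    b2.vx   b2.vz   b3.x    b3.z    b3.vx   b3.vz 
     28  0.1308   +0.000  +0.029  +0.000  +0.000   -0.067  +0.062  -0.334  -0.875   -0.140  +0.066  -0.708  -1.408
     56  0.2617   +0.000  +0.029  +0.000  +0.000   -0.095  +0.047  +0.126  -0.039   -0.202  +0.069  -0.260  +0.023
     84  0.3925   +0.000  +0.029  +0.000  +0.000   -0.081  +0.040  +0.041  +0.004   -0.244  +0.060  -0.557  -0.322


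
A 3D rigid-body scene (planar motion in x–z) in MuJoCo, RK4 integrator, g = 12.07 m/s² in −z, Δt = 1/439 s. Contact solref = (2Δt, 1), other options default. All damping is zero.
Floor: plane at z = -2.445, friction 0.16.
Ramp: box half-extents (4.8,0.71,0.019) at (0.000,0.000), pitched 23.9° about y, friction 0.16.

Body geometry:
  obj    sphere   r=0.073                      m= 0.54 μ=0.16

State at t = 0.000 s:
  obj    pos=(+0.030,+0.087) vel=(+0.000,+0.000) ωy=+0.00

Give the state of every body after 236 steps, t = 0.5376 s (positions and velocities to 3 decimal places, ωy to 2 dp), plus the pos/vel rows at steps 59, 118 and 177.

State at t = 0.5376 s:
  obj    pos=(+0.492,-0.117) vel=(+1.717,-0.761) ωy=+25.72

Key-timestep trajectory:
   step    t(s)  obj.x    obj.z    obj.vx   obj.vz 
     59  0.1344   +0.059  +0.074  +0.429  -0.190
    118  0.2688   +0.146  +0.036  +0.858  -0.380
    177  0.4032   +0.290  -0.028  +1.288  -0.571


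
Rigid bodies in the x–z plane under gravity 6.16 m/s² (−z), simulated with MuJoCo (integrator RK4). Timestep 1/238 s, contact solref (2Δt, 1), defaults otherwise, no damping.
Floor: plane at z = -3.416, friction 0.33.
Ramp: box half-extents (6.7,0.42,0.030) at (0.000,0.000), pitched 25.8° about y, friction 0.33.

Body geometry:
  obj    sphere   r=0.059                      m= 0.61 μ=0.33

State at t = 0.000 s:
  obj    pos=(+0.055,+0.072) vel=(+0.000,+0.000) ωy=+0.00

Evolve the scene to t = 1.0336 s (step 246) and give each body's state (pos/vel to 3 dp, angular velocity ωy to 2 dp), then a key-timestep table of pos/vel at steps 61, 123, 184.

State at t = 1.0336 s:
  obj    pos=(+0.976,-0.373) vel=(+1.782,-0.862) ωy=+33.54

Key-timestep trajectory:
   step    t(s)  obj.x    obj.z    obj.vx   obj.vz 
     61  0.2563   +0.112  +0.045  +0.442  -0.214
    123  0.5168   +0.285  -0.039  +0.891  -0.431
    184  0.7731   +0.570  -0.177  +1.333  -0.644


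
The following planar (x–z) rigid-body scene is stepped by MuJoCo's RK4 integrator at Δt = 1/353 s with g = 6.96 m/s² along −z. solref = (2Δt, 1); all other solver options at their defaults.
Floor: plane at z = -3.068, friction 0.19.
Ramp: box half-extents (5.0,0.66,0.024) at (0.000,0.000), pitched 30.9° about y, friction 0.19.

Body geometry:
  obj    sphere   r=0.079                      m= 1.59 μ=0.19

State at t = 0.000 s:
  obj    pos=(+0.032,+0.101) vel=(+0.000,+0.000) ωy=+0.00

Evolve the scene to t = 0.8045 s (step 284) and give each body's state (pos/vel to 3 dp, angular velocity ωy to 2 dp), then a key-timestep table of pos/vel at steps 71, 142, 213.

State at t = 0.8045 s:
  obj    pos=(+0.741,-0.323) vel=(+1.763,-1.055) ωy=+25.99

Key-timestep trajectory:
   step    t(s)  obj.x    obj.z    obj.vx   obj.vz 
     71  0.2011   +0.076  +0.074  +0.441  -0.264
    142  0.4023   +0.209  -0.005  +0.881  -0.527
    213  0.6034   +0.431  -0.138  +1.322  -0.791


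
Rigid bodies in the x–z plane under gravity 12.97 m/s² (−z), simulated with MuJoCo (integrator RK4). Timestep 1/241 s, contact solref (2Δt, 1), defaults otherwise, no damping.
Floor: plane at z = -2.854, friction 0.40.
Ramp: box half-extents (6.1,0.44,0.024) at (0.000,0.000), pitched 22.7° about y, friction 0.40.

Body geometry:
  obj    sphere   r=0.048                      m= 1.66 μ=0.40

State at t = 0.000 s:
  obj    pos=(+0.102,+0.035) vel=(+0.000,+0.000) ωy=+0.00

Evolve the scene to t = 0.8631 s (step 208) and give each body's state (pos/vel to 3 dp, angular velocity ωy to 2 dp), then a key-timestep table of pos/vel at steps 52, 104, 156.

State at t = 0.8631 s:
  obj    pos=(+1.331,-0.479) vel=(+2.847,-1.191) ωy=+64.27

Key-timestep trajectory:
   step    t(s)  obj.x    obj.z    obj.vx   obj.vz 
     52  0.2158   +0.179  +0.003  +0.712  -0.298
    104  0.4315   +0.409  -0.093  +1.423  -0.595
    156  0.6473   +0.793  -0.254  +2.135  -0.893


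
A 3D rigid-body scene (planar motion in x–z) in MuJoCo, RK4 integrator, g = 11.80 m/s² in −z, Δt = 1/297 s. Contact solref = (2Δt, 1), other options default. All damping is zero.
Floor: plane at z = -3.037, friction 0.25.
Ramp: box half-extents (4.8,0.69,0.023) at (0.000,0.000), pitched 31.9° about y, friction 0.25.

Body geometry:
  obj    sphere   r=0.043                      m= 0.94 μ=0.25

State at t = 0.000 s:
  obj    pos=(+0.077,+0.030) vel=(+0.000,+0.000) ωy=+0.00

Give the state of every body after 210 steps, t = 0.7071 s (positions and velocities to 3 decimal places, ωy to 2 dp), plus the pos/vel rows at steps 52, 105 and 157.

State at t = 0.7071 s:
  obj    pos=(+1.022,-0.559) vel=(+2.674,-1.664) ωy=+73.22

Key-timestep trajectory:
   step    t(s)  obj.x    obj.z    obj.vx   obj.vz 
     52  0.1751   +0.135  -0.006  +0.662  -0.412
    105  0.3535   +0.313  -0.117  +1.337  -0.832
    157  0.5286   +0.605  -0.299  +1.999  -1.244


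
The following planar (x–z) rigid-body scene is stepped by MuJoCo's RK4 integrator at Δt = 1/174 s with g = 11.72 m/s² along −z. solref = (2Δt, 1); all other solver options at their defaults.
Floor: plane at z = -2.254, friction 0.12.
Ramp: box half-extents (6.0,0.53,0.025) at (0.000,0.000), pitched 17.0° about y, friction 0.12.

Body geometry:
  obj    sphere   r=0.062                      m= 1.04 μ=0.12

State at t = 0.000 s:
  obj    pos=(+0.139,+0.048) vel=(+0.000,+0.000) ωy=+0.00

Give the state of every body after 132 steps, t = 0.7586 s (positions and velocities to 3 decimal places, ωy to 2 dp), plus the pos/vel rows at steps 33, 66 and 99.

State at t = 0.7586 s:
  obj    pos=(+0.813,-0.158) vel=(+1.776,-0.543) ωy=+29.94

Key-timestep trajectory:
   step    t(s)  obj.x    obj.z    obj.vx   obj.vz 
     33  0.1897   +0.181  +0.036  +0.444  -0.136
     66  0.3793   +0.308  -0.003  +0.888  -0.271
     99  0.5690   +0.518  -0.067  +1.332  -0.407


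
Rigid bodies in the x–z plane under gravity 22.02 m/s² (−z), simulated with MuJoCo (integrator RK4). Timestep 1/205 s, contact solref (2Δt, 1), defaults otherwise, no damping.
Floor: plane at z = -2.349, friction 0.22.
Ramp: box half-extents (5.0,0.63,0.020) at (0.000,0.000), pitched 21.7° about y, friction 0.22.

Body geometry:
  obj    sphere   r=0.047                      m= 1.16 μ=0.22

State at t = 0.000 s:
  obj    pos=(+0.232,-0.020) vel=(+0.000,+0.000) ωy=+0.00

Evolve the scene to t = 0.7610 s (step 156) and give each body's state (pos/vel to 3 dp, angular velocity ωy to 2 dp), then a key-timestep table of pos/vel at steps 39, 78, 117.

State at t = 0.7610 s:
  obj    pos=(+1.797,-0.643) vel=(+4.112,-1.636) ωy=+94.14

Key-timestep trajectory:
   step    t(s)  obj.x    obj.z    obj.vx   obj.vz 
     39  0.1902   +0.330  -0.059  +1.028  -0.409
     78  0.3805   +0.623  -0.176  +2.056  -0.818
    117  0.5707   +1.112  -0.370  +3.084  -1.227


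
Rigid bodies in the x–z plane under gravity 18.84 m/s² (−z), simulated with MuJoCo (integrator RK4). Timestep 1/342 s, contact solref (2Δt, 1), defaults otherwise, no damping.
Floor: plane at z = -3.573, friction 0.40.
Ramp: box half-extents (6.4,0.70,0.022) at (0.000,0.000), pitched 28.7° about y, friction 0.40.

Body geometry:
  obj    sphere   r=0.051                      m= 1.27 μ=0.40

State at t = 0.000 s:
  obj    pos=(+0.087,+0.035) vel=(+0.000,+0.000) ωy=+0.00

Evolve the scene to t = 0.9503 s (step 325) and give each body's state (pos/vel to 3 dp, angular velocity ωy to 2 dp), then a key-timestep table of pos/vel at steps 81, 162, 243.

State at t = 0.9503 s:
  obj    pos=(+2.647,-1.366) vel=(+5.387,-2.949) ωy=+120.40

Key-timestep trajectory:
   step    t(s)  obj.x    obj.z    obj.vx   obj.vz 
     81  0.2368   +0.246  -0.052  +1.343  -0.735
    162  0.4737   +0.723  -0.313  +2.685  -1.470
    243  0.7105   +1.518  -0.748  +4.028  -2.205


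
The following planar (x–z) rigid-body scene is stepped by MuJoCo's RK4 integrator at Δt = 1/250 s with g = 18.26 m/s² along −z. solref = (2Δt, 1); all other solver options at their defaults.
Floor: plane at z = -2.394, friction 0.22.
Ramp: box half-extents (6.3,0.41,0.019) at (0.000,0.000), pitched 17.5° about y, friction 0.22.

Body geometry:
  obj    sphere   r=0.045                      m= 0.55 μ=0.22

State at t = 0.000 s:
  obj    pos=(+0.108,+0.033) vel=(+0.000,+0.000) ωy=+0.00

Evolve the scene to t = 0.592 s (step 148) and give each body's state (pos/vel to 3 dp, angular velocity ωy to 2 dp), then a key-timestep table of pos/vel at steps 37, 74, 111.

State at t = 0.592 s:
  obj    pos=(+0.764,-0.174) vel=(+2.215,-0.698) ωy=+51.59

Key-timestep trajectory:
   step    t(s)  obj.x    obj.z    obj.vx   obj.vz 
     37  0.1480   +0.149  +0.020  +0.554  -0.175
     74  0.2960   +0.272  -0.019  +1.107  -0.349
    111  0.4440   +0.477  -0.083  +1.661  -0.524


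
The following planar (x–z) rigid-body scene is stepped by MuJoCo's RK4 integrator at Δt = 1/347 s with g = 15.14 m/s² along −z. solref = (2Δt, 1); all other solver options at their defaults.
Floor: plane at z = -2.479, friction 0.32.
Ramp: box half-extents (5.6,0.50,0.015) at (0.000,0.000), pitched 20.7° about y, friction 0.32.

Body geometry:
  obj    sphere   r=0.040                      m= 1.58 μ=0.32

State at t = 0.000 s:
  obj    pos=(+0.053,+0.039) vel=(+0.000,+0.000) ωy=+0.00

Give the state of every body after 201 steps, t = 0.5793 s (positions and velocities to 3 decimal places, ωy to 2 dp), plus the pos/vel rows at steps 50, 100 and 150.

State at t = 0.5793 s:
  obj    pos=(+0.653,-0.188) vel=(+2.071,-0.783) ωy=+55.35

Key-timestep trajectory:
   step    t(s)  obj.x    obj.z    obj.vx   obj.vz 
     50  0.1441   +0.090  +0.025  +0.515  -0.195
    100  0.2882   +0.201  -0.017  +1.031  -0.389
    150  0.4323   +0.387  -0.087  +1.546  -0.584


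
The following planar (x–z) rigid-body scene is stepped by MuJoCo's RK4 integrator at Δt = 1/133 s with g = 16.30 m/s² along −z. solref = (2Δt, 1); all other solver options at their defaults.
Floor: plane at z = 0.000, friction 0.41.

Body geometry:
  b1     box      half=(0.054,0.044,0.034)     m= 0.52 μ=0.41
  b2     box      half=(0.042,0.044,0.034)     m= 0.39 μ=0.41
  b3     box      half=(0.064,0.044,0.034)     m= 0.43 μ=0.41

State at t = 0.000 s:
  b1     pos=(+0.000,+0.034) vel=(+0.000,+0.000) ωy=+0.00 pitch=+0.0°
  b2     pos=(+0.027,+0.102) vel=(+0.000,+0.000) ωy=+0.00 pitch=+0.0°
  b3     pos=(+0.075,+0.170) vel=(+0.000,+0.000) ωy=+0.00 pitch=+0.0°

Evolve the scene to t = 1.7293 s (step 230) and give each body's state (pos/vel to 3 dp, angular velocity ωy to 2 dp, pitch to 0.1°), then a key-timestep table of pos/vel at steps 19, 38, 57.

State at t = 1.7293 s:
  b1     pos=(+0.000,+0.034) vel=(+0.000,+0.000) ωy=+0.00 pitch=+0.0°
  b2     pos=(+0.027,+0.102) vel=(+0.000,+0.000) ωy=+0.00 pitch=+0.0°
  b3     pos=(+0.111,+0.064) vel=(+0.000,+0.000) ωy=+0.00 pitch=+90.0°

Key-timestep trajectory:
   step    t(s)  b1.x    b1.z    b1.vx   b1.vz   b2.x    b2.z    b2.vx   b2.vz   b3.x    b3.z    b3.vx   b3.vz 
     19  0.1429   +0.000  +0.034  +0.000  +0.000   +0.027  +0.102  -0.001  +0.000   +0.089  +0.164  +0.229  -0.205
     38  0.2857   +0.000  +0.034  +0.000  +0.000   +0.027  +0.102  +0.000  +0.000   +0.125  +0.063  -0.073  +0.192
     57  0.4286   +0.000  +0.034  +0.000  +0.000   +0.027  +0.102  +0.004  +0.007   +0.108  +0.065  +0.136  -0.048


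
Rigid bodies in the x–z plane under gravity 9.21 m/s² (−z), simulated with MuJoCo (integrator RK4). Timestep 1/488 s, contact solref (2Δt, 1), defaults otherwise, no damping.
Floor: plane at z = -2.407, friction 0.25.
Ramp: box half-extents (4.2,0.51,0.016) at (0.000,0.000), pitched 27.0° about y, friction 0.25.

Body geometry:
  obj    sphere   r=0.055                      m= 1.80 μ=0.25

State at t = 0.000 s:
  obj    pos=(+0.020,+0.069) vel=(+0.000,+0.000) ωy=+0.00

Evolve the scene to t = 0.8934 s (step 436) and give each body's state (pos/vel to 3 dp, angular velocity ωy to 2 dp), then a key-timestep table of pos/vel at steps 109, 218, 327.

State at t = 0.8934 s:
  obj    pos=(+1.082,-0.472) vel=(+2.378,-1.211) ωy=+48.51

Key-timestep trajectory:
   step    t(s)  obj.x    obj.z    obj.vx   obj.vz 
    109  0.2234   +0.087  +0.036  +0.594  -0.303
    218  0.4467   +0.286  -0.066  +1.189  -0.606
    327  0.6701   +0.618  -0.235  +1.783  -0.909


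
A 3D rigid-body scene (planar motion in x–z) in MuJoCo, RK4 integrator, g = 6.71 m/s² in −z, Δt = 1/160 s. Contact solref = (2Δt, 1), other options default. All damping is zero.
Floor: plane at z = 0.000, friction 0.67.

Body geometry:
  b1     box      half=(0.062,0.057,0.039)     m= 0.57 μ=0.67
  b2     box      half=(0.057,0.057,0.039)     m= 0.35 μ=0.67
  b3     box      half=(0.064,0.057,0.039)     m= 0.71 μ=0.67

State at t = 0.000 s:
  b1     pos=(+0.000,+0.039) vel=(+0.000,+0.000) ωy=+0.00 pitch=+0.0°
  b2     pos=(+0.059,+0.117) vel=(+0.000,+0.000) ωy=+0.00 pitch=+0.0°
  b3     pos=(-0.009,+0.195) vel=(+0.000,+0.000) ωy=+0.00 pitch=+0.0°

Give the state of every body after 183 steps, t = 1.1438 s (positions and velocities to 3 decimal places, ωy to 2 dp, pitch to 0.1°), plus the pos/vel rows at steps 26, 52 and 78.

State at t = 1.1438 s:
  b1     pos=(+0.000,+0.039) vel=(+0.000,+0.000) ωy=+0.00 pitch=+0.0°
  b2     pos=(+0.059,+0.117) vel=(+0.000,+0.000) ωy=+0.00 pitch=+0.0°
  b3     pos=(-0.159,+0.039) vel=(+0.000,+0.000) ωy=+0.00 pitch=+180.0°

Key-timestep trajectory:
   step    t(s)  b1.x    b1.z    b1.vx   b1.vz   b2.x    b2.z    b2.vx   b2.vz   b3.x    b3.z    b3.vx   b3.vz 
     26  0.1625   +0.000  +0.039  +0.000  +0.000   +0.059  +0.117  +0.001  +0.000   -0.021  +0.189  -0.155  -0.103
     52  0.3250   +0.000  +0.039  +0.000  +0.001   +0.059  +0.117  +0.000  +0.001   -0.060  +0.147  -0.415  -0.137
     78  0.4875   +0.000  +0.039  +0.000  +0.000   +0.059  +0.117  +0.000  +0.000   -0.133  +0.091  -0.458  -0.787


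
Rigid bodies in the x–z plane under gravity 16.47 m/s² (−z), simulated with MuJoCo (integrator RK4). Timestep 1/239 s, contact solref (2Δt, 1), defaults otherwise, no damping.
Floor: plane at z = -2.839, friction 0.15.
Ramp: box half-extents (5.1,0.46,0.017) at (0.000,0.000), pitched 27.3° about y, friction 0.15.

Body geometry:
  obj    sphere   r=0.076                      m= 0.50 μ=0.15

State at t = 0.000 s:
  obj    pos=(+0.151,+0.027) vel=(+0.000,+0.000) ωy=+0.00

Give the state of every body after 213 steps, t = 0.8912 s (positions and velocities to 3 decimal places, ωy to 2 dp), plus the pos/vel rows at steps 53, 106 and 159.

State at t = 0.8912 s:
  obj    pos=(+2.055,-0.956) vel=(+4.274,-2.206) ωy=+63.25

Key-timestep trajectory:
   step    t(s)  obj.x    obj.z    obj.vx   obj.vz 
     53  0.2218   +0.269  -0.034  +1.064  -0.549
    106  0.4435   +0.623  -0.217  +2.127  -1.098
    159  0.6653   +1.212  -0.521  +3.190  -1.647


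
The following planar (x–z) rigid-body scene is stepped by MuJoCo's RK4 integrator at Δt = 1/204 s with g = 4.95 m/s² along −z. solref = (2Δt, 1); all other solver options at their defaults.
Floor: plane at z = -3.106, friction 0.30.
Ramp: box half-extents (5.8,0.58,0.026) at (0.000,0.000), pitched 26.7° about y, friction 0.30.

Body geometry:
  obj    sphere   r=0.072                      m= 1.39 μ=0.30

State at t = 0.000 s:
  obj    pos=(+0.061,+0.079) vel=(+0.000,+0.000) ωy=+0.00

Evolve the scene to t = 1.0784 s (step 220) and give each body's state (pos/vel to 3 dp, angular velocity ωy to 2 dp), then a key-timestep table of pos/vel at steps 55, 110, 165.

State at t = 1.0784 s:
  obj    pos=(+0.886,-0.336) vel=(+1.531,-0.770) ωy=+23.79

Key-timestep trajectory:
   step    t(s)  obj.x    obj.z    obj.vx   obj.vz 
     55  0.2696   +0.113  +0.053  +0.383  -0.192
    110  0.5392   +0.267  -0.025  +0.765  -0.385
    165  0.8088   +0.525  -0.155  +1.148  -0.577


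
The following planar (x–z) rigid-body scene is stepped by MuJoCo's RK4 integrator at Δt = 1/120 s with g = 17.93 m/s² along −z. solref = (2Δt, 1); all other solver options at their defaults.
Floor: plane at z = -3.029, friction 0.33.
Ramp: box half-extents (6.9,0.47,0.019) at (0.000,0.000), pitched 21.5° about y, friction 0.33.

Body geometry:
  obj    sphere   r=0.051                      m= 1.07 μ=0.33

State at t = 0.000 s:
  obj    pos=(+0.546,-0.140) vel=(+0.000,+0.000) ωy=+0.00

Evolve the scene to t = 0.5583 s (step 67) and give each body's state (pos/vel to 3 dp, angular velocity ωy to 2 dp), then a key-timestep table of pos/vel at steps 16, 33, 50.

State at t = 0.5583 s:
  obj    pos=(+1.227,-0.408) vel=(+2.438,-0.961) ωy=+51.37

Key-timestep trajectory:
   step    t(s)  obj.x    obj.z    obj.vx   obj.vz 
     16  0.1333   +0.585  -0.155  +0.583  -0.229
     33  0.2750   +0.711  -0.205  +1.201  -0.473
     50  0.4167   +0.925  -0.289  +1.820  -0.717
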